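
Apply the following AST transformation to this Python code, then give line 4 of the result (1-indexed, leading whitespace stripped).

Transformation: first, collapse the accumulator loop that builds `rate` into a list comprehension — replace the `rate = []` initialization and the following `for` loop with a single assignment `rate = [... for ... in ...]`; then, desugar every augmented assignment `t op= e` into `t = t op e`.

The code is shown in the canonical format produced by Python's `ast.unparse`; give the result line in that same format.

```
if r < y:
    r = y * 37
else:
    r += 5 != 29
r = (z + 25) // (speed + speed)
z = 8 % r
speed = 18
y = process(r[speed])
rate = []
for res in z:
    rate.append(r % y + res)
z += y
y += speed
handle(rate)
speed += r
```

r = r + (5 != 29)

Transformed code:
if r < y:
    r = y * 37
else:
    r = r + (5 != 29)
r = (z + 25) // (speed + speed)
z = 8 % r
speed = 18
y = process(r[speed])
rate = [r % y + res for res in z]
z = z + y
y = y + speed
handle(rate)
speed = speed + r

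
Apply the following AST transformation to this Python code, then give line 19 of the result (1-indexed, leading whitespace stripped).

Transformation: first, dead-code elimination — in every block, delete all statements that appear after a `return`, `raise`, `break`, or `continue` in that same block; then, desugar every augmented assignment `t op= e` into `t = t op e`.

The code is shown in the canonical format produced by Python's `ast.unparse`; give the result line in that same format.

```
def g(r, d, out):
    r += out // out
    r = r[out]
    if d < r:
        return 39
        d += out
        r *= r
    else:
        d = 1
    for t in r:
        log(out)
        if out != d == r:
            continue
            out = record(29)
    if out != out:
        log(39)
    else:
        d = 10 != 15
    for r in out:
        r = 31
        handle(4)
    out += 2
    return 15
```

out = out + 2

Transformed code:
def g(r, d, out):
    r = r + out // out
    r = r[out]
    if d < r:
        return 39
    else:
        d = 1
    for t in r:
        log(out)
        if out != d == r:
            continue
    if out != out:
        log(39)
    else:
        d = 10 != 15
    for r in out:
        r = 31
        handle(4)
    out = out + 2
    return 15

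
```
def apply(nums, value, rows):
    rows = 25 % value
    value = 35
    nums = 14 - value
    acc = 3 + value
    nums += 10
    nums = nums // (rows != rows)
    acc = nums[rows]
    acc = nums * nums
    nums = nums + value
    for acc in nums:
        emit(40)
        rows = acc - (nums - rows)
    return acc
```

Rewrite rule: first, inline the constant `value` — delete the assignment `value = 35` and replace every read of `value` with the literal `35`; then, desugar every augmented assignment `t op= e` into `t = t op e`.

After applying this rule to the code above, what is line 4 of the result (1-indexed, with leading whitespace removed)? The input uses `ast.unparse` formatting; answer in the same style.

acc = 3 + 35

Transformed code:
def apply(nums, value, rows):
    rows = 25 % 35
    nums = 14 - 35
    acc = 3 + 35
    nums = nums + 10
    nums = nums // (rows != rows)
    acc = nums[rows]
    acc = nums * nums
    nums = nums + 35
    for acc in nums:
        emit(40)
        rows = acc - (nums - rows)
    return acc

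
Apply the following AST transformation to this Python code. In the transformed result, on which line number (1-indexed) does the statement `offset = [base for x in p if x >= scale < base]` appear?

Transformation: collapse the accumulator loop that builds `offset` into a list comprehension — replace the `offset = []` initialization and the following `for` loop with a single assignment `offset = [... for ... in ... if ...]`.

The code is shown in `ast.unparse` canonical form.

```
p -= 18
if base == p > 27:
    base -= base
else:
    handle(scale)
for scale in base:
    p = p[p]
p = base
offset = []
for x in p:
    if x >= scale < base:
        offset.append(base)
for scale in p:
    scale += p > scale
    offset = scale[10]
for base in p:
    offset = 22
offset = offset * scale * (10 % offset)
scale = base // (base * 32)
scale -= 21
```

9

Transformed code:
p -= 18
if base == p > 27:
    base -= base
else:
    handle(scale)
for scale in base:
    p = p[p]
p = base
offset = [base for x in p if x >= scale < base]
for scale in p:
    scale += p > scale
    offset = scale[10]
for base in p:
    offset = 22
offset = offset * scale * (10 % offset)
scale = base // (base * 32)
scale -= 21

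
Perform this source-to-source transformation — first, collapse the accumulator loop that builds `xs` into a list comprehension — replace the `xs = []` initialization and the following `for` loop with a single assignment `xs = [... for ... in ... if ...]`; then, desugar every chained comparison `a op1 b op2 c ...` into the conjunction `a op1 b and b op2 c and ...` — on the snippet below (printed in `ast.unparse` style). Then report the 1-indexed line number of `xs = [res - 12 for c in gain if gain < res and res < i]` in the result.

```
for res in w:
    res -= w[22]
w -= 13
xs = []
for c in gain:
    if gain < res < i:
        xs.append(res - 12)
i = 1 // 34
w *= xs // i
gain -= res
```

Transformed code:
for res in w:
    res -= w[22]
w -= 13
xs = [res - 12 for c in gain if gain < res and res < i]
i = 1 // 34
w *= xs // i
gain -= res

4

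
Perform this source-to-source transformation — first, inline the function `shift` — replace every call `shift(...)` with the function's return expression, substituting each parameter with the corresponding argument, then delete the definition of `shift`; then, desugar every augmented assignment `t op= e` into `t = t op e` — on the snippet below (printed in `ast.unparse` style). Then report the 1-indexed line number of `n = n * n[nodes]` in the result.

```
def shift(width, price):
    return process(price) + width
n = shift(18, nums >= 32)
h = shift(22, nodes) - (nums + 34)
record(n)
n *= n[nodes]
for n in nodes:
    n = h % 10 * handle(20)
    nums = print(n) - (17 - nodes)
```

Transformed code:
n = process(nums >= 32) + 18
h = process(nodes) + 22 - (nums + 34)
record(n)
n = n * n[nodes]
for n in nodes:
    n = h % 10 * handle(20)
    nums = print(n) - (17 - nodes)

4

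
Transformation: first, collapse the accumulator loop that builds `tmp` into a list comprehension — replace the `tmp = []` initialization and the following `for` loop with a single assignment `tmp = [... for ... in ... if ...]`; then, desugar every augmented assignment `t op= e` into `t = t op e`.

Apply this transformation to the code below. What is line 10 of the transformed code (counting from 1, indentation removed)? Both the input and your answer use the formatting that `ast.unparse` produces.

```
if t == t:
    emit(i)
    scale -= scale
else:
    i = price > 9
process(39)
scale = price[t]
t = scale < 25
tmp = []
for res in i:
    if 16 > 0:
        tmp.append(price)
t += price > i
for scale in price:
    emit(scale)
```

t = t + (price > i)

Transformed code:
if t == t:
    emit(i)
    scale = scale - scale
else:
    i = price > 9
process(39)
scale = price[t]
t = scale < 25
tmp = [price for res in i if 16 > 0]
t = t + (price > i)
for scale in price:
    emit(scale)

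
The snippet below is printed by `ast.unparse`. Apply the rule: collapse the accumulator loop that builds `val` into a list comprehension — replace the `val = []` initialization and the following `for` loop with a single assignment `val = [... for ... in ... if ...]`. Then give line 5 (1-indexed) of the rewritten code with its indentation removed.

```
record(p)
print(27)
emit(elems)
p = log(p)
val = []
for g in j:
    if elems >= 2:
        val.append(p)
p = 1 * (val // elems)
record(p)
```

Transformed code:
record(p)
print(27)
emit(elems)
p = log(p)
val = [p for g in j if elems >= 2]
p = 1 * (val // elems)
record(p)

val = [p for g in j if elems >= 2]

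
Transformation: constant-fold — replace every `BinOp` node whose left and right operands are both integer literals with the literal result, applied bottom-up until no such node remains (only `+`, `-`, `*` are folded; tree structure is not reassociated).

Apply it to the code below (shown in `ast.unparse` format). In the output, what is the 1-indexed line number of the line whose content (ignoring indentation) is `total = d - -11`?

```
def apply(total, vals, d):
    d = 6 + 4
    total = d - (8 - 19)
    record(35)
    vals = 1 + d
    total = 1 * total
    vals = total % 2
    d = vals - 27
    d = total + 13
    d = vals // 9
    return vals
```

3

Transformed code:
def apply(total, vals, d):
    d = 10
    total = d - -11
    record(35)
    vals = 1 + d
    total = 1 * total
    vals = total % 2
    d = vals - 27
    d = total + 13
    d = vals // 9
    return vals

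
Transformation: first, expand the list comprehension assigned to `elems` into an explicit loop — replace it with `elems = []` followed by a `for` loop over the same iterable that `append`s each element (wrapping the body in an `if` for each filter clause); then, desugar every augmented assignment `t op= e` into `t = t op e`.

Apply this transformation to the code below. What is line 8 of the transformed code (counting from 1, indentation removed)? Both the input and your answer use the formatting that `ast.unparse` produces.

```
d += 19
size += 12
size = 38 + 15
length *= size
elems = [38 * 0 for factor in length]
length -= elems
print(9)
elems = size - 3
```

length = length - elems

Transformed code:
d = d + 19
size = size + 12
size = 38 + 15
length = length * size
elems = []
for factor in length:
    elems.append(38 * 0)
length = length - elems
print(9)
elems = size - 3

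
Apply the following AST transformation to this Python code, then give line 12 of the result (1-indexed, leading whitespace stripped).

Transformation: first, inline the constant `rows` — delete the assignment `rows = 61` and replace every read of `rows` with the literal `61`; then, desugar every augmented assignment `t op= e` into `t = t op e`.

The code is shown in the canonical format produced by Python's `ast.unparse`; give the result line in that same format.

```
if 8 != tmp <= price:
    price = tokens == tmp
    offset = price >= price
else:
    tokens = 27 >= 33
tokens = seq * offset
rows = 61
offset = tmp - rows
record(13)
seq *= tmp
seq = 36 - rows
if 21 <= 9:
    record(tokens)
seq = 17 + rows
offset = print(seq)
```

record(tokens)

Transformed code:
if 8 != tmp <= price:
    price = tokens == tmp
    offset = price >= price
else:
    tokens = 27 >= 33
tokens = seq * offset
offset = tmp - 61
record(13)
seq = seq * tmp
seq = 36 - 61
if 21 <= 9:
    record(tokens)
seq = 17 + 61
offset = print(seq)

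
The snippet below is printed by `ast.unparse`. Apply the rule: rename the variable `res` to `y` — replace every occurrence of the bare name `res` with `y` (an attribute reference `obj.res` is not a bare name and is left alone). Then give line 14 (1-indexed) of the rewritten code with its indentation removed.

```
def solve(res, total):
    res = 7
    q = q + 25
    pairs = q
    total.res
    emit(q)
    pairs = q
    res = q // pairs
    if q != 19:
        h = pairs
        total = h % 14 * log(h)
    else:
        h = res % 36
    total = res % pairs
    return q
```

Transformed code:
def solve(y, total):
    y = 7
    q = q + 25
    pairs = q
    total.res
    emit(q)
    pairs = q
    y = q // pairs
    if q != 19:
        h = pairs
        total = h % 14 * log(h)
    else:
        h = y % 36
    total = y % pairs
    return q

total = y % pairs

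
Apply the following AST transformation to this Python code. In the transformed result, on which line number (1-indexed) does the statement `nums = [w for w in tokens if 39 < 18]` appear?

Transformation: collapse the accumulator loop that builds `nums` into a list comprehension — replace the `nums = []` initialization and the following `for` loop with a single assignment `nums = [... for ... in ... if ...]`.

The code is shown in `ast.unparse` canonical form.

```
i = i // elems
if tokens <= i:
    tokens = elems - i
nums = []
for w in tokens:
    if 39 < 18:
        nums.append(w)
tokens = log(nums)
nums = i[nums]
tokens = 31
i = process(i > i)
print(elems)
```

4

Transformed code:
i = i // elems
if tokens <= i:
    tokens = elems - i
nums = [w for w in tokens if 39 < 18]
tokens = log(nums)
nums = i[nums]
tokens = 31
i = process(i > i)
print(elems)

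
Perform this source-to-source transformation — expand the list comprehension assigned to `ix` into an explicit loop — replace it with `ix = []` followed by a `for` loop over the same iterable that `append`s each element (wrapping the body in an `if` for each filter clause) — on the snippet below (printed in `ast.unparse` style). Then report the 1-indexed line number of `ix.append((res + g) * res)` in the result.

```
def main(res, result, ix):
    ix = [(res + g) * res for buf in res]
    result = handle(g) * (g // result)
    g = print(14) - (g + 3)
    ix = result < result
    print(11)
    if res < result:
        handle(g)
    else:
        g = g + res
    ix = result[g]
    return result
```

Transformed code:
def main(res, result, ix):
    ix = []
    for buf in res:
        ix.append((res + g) * res)
    result = handle(g) * (g // result)
    g = print(14) - (g + 3)
    ix = result < result
    print(11)
    if res < result:
        handle(g)
    else:
        g = g + res
    ix = result[g]
    return result

4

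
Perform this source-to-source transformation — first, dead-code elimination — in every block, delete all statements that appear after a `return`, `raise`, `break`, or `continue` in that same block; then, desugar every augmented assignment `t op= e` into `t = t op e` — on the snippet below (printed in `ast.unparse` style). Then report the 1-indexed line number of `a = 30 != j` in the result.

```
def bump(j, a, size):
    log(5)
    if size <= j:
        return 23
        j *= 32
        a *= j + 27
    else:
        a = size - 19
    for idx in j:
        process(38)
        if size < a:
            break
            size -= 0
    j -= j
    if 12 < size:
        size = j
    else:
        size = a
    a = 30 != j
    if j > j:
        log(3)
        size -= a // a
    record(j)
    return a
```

16

Transformed code:
def bump(j, a, size):
    log(5)
    if size <= j:
        return 23
    else:
        a = size - 19
    for idx in j:
        process(38)
        if size < a:
            break
    j = j - j
    if 12 < size:
        size = j
    else:
        size = a
    a = 30 != j
    if j > j:
        log(3)
        size = size - a // a
    record(j)
    return a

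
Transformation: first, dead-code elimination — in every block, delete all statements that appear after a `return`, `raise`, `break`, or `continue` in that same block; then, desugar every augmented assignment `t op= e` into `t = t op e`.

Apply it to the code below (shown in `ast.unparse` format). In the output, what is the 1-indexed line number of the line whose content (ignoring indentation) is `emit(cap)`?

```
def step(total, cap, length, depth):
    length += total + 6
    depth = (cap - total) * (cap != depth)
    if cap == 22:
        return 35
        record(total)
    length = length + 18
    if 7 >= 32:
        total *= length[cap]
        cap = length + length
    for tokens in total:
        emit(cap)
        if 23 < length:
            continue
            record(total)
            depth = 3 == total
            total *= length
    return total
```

11

Transformed code:
def step(total, cap, length, depth):
    length = length + (total + 6)
    depth = (cap - total) * (cap != depth)
    if cap == 22:
        return 35
    length = length + 18
    if 7 >= 32:
        total = total * length[cap]
        cap = length + length
    for tokens in total:
        emit(cap)
        if 23 < length:
            continue
    return total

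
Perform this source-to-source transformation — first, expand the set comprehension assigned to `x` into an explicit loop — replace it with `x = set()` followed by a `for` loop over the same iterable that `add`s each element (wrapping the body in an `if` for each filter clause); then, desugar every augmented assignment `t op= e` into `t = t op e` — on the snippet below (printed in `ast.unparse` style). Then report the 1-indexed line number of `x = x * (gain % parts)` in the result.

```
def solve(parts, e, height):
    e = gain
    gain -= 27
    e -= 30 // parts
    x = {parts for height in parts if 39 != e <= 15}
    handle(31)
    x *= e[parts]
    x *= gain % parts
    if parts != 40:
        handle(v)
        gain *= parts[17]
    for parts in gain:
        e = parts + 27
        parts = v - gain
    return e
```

11

Transformed code:
def solve(parts, e, height):
    e = gain
    gain = gain - 27
    e = e - 30 // parts
    x = set()
    for height in parts:
        if 39 != e <= 15:
            x.add(parts)
    handle(31)
    x = x * e[parts]
    x = x * (gain % parts)
    if parts != 40:
        handle(v)
        gain = gain * parts[17]
    for parts in gain:
        e = parts + 27
        parts = v - gain
    return e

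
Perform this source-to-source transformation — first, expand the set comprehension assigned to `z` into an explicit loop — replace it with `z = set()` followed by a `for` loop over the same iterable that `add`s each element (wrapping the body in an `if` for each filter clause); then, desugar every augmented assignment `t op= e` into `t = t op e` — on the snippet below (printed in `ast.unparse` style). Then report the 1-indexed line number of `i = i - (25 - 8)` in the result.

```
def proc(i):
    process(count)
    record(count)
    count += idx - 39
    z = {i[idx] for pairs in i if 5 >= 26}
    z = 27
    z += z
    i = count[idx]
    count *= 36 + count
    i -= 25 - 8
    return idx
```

13

Transformed code:
def proc(i):
    process(count)
    record(count)
    count = count + (idx - 39)
    z = set()
    for pairs in i:
        if 5 >= 26:
            z.add(i[idx])
    z = 27
    z = z + z
    i = count[idx]
    count = count * (36 + count)
    i = i - (25 - 8)
    return idx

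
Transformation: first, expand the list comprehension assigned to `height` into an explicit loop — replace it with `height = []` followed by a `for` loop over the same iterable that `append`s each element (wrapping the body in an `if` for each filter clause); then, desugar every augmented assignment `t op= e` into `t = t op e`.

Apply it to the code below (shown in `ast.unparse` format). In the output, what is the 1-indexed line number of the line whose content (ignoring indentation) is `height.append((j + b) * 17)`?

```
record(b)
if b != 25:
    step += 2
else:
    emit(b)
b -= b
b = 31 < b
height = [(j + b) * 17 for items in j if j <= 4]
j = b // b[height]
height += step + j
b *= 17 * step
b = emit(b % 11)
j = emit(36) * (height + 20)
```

11

Transformed code:
record(b)
if b != 25:
    step = step + 2
else:
    emit(b)
b = b - b
b = 31 < b
height = []
for items in j:
    if j <= 4:
        height.append((j + b) * 17)
j = b // b[height]
height = height + (step + j)
b = b * (17 * step)
b = emit(b % 11)
j = emit(36) * (height + 20)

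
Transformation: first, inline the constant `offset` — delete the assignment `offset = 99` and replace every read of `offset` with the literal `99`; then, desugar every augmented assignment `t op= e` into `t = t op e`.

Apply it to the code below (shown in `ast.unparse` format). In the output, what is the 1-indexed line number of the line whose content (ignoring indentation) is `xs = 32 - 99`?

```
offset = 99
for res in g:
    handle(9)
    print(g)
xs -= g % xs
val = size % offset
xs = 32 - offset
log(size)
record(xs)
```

Transformed code:
for res in g:
    handle(9)
    print(g)
xs = xs - g % xs
val = size % 99
xs = 32 - 99
log(size)
record(xs)

6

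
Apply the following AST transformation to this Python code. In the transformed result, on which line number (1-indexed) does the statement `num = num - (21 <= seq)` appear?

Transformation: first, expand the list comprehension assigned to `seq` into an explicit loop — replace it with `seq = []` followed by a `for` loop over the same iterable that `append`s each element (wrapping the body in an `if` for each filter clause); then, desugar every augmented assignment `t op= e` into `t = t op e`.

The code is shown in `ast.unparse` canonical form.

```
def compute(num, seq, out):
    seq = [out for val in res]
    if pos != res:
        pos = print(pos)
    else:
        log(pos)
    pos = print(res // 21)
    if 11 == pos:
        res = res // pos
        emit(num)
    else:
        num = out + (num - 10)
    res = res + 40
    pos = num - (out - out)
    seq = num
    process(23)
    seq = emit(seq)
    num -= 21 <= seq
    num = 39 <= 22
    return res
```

20

Transformed code:
def compute(num, seq, out):
    seq = []
    for val in res:
        seq.append(out)
    if pos != res:
        pos = print(pos)
    else:
        log(pos)
    pos = print(res // 21)
    if 11 == pos:
        res = res // pos
        emit(num)
    else:
        num = out + (num - 10)
    res = res + 40
    pos = num - (out - out)
    seq = num
    process(23)
    seq = emit(seq)
    num = num - (21 <= seq)
    num = 39 <= 22
    return res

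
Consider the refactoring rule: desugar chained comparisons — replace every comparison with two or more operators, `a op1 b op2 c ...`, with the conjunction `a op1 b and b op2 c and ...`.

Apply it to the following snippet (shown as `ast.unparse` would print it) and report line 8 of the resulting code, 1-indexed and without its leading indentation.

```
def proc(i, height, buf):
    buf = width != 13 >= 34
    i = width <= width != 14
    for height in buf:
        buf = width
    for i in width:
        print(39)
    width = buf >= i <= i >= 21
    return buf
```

Transformed code:
def proc(i, height, buf):
    buf = width != 13 and 13 >= 34
    i = width <= width and width != 14
    for height in buf:
        buf = width
    for i in width:
        print(39)
    width = buf >= i and i <= i and (i >= 21)
    return buf

width = buf >= i and i <= i and (i >= 21)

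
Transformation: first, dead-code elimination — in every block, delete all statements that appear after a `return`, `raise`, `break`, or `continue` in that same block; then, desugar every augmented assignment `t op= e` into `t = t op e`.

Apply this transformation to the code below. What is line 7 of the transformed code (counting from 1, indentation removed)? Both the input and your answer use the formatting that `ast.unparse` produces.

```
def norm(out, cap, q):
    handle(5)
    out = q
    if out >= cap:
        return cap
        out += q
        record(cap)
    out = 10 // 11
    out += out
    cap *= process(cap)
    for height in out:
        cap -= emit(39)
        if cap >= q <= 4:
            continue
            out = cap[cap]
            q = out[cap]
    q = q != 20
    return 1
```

Transformed code:
def norm(out, cap, q):
    handle(5)
    out = q
    if out >= cap:
        return cap
    out = 10 // 11
    out = out + out
    cap = cap * process(cap)
    for height in out:
        cap = cap - emit(39)
        if cap >= q <= 4:
            continue
    q = q != 20
    return 1

out = out + out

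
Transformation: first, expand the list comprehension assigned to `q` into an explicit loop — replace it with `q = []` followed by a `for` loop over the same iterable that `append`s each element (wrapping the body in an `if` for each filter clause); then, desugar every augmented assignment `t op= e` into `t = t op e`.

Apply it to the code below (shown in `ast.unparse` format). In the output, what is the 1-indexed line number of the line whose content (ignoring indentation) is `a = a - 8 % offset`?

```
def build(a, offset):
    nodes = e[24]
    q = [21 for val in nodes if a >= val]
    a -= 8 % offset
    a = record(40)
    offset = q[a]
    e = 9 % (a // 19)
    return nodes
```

Transformed code:
def build(a, offset):
    nodes = e[24]
    q = []
    for val in nodes:
        if a >= val:
            q.append(21)
    a = a - 8 % offset
    a = record(40)
    offset = q[a]
    e = 9 % (a // 19)
    return nodes

7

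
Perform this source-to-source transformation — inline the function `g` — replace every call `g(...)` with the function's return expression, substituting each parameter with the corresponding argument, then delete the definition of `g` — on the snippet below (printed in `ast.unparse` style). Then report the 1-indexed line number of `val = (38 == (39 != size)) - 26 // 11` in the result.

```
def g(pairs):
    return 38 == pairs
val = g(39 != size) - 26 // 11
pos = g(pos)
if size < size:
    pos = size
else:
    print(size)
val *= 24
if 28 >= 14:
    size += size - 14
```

Transformed code:
val = (38 == (39 != size)) - 26 // 11
pos = 38 == pos
if size < size:
    pos = size
else:
    print(size)
val *= 24
if 28 >= 14:
    size += size - 14

1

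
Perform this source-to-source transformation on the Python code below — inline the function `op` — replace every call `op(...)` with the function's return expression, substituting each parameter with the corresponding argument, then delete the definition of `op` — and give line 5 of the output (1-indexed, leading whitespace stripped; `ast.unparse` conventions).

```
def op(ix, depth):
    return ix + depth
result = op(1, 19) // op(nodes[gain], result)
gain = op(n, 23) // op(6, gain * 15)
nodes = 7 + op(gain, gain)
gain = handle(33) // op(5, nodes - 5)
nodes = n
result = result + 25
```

nodes = n

Transformed code:
result = (1 + 19) // (nodes[gain] + result)
gain = (n + 23) // (6 + gain * 15)
nodes = 7 + (gain + gain)
gain = handle(33) // (5 + (nodes - 5))
nodes = n
result = result + 25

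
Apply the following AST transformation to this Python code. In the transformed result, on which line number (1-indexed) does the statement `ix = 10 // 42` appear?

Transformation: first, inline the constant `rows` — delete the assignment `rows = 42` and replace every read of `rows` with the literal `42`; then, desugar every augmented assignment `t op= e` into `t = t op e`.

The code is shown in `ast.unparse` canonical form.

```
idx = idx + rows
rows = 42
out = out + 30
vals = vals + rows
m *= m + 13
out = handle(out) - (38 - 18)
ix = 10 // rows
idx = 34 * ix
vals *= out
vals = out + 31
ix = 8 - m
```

6

Transformed code:
idx = idx + 42
out = out + 30
vals = vals + 42
m = m * (m + 13)
out = handle(out) - (38 - 18)
ix = 10 // 42
idx = 34 * ix
vals = vals * out
vals = out + 31
ix = 8 - m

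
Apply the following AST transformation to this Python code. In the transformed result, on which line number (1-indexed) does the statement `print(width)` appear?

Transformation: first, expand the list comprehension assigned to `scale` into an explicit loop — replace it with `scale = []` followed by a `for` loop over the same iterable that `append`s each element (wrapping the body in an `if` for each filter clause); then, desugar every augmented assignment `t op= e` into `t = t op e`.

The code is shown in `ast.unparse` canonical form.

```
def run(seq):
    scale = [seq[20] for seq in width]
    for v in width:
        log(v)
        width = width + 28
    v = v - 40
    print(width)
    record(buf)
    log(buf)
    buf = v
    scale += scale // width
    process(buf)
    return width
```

9

Transformed code:
def run(seq):
    scale = []
    for seq in width:
        scale.append(seq[20])
    for v in width:
        log(v)
        width = width + 28
    v = v - 40
    print(width)
    record(buf)
    log(buf)
    buf = v
    scale = scale + scale // width
    process(buf)
    return width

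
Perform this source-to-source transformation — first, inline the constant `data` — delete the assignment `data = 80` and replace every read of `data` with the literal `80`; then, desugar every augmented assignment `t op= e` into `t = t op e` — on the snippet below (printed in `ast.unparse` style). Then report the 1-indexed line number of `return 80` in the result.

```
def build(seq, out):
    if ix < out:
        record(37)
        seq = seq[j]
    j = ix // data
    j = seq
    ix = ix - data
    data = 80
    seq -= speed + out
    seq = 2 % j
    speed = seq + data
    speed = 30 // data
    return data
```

Transformed code:
def build(seq, out):
    if ix < out:
        record(37)
        seq = seq[j]
    j = ix // 80
    j = seq
    ix = ix - 80
    seq = seq - (speed + out)
    seq = 2 % j
    speed = seq + 80
    speed = 30 // 80
    return 80

12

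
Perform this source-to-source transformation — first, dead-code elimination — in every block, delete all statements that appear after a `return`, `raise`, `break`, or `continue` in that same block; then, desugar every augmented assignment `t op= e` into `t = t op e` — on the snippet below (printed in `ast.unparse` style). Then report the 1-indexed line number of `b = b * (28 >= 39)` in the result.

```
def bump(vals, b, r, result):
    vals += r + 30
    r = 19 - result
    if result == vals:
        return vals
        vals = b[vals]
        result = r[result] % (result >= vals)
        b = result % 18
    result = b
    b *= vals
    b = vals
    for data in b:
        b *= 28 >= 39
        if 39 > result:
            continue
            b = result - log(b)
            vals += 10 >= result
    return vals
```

10

Transformed code:
def bump(vals, b, r, result):
    vals = vals + (r + 30)
    r = 19 - result
    if result == vals:
        return vals
    result = b
    b = b * vals
    b = vals
    for data in b:
        b = b * (28 >= 39)
        if 39 > result:
            continue
    return vals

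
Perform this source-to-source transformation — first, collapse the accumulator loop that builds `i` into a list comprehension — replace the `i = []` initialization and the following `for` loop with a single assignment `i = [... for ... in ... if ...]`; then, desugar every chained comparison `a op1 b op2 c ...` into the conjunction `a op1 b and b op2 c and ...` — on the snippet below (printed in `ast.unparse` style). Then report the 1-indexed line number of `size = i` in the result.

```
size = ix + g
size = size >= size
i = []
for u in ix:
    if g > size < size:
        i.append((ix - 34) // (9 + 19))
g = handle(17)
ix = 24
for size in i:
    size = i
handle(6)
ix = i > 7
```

Transformed code:
size = ix + g
size = size >= size
i = [(ix - 34) // (9 + 19) for u in ix if g > size and size < size]
g = handle(17)
ix = 24
for size in i:
    size = i
handle(6)
ix = i > 7

7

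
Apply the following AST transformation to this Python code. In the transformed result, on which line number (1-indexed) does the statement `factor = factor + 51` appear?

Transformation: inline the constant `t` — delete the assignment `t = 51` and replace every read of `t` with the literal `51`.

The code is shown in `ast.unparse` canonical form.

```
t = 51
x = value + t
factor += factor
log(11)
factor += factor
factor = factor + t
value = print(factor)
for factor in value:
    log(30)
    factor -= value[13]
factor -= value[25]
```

5

Transformed code:
x = value + 51
factor += factor
log(11)
factor += factor
factor = factor + 51
value = print(factor)
for factor in value:
    log(30)
    factor -= value[13]
factor -= value[25]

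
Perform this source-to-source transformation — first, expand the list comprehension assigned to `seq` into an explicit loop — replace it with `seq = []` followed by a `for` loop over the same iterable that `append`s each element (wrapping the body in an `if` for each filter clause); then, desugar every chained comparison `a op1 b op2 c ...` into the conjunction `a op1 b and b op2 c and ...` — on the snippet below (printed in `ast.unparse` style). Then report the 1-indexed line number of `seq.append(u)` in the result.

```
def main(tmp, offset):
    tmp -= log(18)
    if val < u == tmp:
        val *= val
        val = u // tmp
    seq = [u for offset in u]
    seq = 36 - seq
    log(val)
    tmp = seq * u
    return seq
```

Transformed code:
def main(tmp, offset):
    tmp -= log(18)
    if val < u and u == tmp:
        val *= val
        val = u // tmp
    seq = []
    for offset in u:
        seq.append(u)
    seq = 36 - seq
    log(val)
    tmp = seq * u
    return seq

8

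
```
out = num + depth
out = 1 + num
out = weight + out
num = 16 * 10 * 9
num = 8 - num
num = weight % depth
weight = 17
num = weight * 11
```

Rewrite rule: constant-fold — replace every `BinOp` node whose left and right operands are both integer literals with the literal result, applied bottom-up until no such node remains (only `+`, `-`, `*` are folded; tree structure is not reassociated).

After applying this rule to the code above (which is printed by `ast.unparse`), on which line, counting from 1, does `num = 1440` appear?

4

Transformed code:
out = num + depth
out = 1 + num
out = weight + out
num = 1440
num = 8 - num
num = weight % depth
weight = 17
num = weight * 11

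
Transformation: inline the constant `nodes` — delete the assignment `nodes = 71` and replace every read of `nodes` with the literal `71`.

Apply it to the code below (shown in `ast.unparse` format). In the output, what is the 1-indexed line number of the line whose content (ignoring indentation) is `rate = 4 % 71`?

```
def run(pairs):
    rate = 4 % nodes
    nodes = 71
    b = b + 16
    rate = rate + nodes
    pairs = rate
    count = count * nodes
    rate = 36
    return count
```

2

Transformed code:
def run(pairs):
    rate = 4 % 71
    b = b + 16
    rate = rate + 71
    pairs = rate
    count = count * 71
    rate = 36
    return count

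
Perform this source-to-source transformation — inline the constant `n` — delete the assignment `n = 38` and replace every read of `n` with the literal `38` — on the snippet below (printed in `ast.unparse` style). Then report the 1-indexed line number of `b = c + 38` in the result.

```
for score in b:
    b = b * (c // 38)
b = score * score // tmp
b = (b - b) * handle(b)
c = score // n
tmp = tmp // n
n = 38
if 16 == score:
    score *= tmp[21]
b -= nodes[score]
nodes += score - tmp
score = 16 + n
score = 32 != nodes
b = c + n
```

Transformed code:
for score in b:
    b = b * (c // 38)
b = score * score // tmp
b = (b - b) * handle(b)
c = score // 38
tmp = tmp // 38
if 16 == score:
    score *= tmp[21]
b -= nodes[score]
nodes += score - tmp
score = 16 + 38
score = 32 != nodes
b = c + 38

13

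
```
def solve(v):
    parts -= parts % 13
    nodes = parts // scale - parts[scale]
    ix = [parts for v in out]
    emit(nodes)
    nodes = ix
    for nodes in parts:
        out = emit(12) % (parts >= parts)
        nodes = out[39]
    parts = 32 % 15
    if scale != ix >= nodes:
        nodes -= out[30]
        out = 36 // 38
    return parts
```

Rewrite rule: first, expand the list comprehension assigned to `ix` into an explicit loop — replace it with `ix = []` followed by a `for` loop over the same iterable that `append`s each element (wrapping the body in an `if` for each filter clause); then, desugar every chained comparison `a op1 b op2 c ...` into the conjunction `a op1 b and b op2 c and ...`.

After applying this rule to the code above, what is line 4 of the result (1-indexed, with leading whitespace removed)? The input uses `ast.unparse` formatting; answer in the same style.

Transformed code:
def solve(v):
    parts -= parts % 13
    nodes = parts // scale - parts[scale]
    ix = []
    for v in out:
        ix.append(parts)
    emit(nodes)
    nodes = ix
    for nodes in parts:
        out = emit(12) % (parts >= parts)
        nodes = out[39]
    parts = 32 % 15
    if scale != ix and ix >= nodes:
        nodes -= out[30]
        out = 36 // 38
    return parts

ix = []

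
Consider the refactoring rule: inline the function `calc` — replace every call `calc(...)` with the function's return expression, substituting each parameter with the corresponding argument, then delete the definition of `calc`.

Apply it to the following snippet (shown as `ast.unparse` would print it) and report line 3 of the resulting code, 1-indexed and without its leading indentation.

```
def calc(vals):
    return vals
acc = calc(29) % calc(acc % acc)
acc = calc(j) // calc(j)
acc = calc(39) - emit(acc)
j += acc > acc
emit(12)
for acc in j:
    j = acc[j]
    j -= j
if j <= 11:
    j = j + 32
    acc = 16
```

Transformed code:
acc = 29 % (acc % acc)
acc = j // j
acc = 39 - emit(acc)
j += acc > acc
emit(12)
for acc in j:
    j = acc[j]
    j -= j
if j <= 11:
    j = j + 32
    acc = 16

acc = 39 - emit(acc)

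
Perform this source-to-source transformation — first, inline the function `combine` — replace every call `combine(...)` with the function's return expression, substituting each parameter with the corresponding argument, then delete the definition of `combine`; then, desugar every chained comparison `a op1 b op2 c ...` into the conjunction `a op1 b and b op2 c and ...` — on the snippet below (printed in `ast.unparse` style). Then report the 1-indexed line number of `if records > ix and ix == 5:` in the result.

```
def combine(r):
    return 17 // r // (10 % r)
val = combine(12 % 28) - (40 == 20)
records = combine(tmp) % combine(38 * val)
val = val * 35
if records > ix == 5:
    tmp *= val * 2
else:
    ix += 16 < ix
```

4

Transformed code:
val = 17 // (12 % 28) // (10 % (12 % 28)) - (40 == 20)
records = 17 // tmp // (10 % tmp) % (17 // (38 * val) // (10 % (38 * val)))
val = val * 35
if records > ix and ix == 5:
    tmp *= val * 2
else:
    ix += 16 < ix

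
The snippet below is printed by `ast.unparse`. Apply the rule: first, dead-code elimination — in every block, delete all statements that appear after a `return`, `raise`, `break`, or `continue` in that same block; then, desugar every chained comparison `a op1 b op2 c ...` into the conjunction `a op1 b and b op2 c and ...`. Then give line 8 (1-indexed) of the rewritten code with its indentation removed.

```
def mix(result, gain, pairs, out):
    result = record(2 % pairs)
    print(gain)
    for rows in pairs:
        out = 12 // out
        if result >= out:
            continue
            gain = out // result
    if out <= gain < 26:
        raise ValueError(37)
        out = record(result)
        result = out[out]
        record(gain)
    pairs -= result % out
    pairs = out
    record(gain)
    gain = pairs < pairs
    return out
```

if out <= gain and gain < 26:

Transformed code:
def mix(result, gain, pairs, out):
    result = record(2 % pairs)
    print(gain)
    for rows in pairs:
        out = 12 // out
        if result >= out:
            continue
    if out <= gain and gain < 26:
        raise ValueError(37)
    pairs -= result % out
    pairs = out
    record(gain)
    gain = pairs < pairs
    return out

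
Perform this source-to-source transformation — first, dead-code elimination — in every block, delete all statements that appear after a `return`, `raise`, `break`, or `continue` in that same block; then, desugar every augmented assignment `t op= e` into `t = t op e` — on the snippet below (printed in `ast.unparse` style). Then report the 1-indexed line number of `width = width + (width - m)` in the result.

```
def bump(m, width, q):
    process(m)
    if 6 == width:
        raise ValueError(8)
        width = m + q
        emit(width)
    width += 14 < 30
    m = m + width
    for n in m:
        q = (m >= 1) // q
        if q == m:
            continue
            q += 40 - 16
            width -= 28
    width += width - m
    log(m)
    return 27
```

11

Transformed code:
def bump(m, width, q):
    process(m)
    if 6 == width:
        raise ValueError(8)
    width = width + (14 < 30)
    m = m + width
    for n in m:
        q = (m >= 1) // q
        if q == m:
            continue
    width = width + (width - m)
    log(m)
    return 27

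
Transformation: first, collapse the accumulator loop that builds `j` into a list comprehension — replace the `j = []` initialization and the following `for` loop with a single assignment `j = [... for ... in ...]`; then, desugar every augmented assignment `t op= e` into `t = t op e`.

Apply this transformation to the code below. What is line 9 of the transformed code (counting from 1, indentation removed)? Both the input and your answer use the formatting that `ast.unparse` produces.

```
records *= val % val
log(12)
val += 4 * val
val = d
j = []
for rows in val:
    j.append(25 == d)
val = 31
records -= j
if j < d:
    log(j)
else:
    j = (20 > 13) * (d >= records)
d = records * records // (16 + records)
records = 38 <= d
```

log(j)

Transformed code:
records = records * (val % val)
log(12)
val = val + 4 * val
val = d
j = [25 == d for rows in val]
val = 31
records = records - j
if j < d:
    log(j)
else:
    j = (20 > 13) * (d >= records)
d = records * records // (16 + records)
records = 38 <= d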